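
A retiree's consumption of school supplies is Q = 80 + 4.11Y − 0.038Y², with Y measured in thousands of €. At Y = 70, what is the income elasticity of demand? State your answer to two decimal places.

At Y = 70: Q = 181.5000.
dQ/dY = 4.11 − 0.076Y = -1.21000.
η = (dQ/dY)·(Y/Q) = -1.21000 × (70/181.5000) = -0.47.

-0.47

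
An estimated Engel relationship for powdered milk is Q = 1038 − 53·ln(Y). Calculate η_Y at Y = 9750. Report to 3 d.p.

At Y = 9750: Q = 551.194.
dQ/dY = -53/Y = -0.0054359 at this income.
η = (dQ/dY)·(Y/Q) = -0.0054359 × (9750/551.194) = -0.096.

-0.096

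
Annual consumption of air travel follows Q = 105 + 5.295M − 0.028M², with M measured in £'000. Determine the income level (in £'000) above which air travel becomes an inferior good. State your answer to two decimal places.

dQ/dM = 5.295 − 0.056M.
The good is inferior where dQ/dM < 0. Setting dQ/dM = 0 gives M = 5.295 / 0.056 = 94.55.

94.55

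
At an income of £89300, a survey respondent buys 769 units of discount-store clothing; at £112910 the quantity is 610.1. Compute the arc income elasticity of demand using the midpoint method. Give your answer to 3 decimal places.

-0.987

ΔQ = 610.1 − 769 = -158.9; midpoint Q̄ = (769 + 610.1)/2 = 689.55.
ΔI = 112910 − 89300 = 23610; midpoint Ī = (89300 + 112910)/2 = 101105.
η = (ΔQ/Q̄) ÷ (ΔI/Ī) = (-158.9/689.55) ÷ (23610/101105) = -0.987.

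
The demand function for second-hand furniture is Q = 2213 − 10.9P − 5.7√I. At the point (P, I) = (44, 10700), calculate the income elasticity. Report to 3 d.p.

-0.258

At P = 44, I = 10700: Q = 1143.787.
Holding P constant, ∂Q/∂I = -5.7/(2√I) = -0.027552.
η_I = (∂Q/∂I)·(I/Q) = -0.027552 × (10700/1143.787) = -0.258.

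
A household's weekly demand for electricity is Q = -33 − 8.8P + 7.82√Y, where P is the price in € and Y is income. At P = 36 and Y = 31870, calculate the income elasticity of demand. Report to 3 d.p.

0.667

At P = 36, Y = 31870: Q = 1046.240.
Holding P constant, ∂Q/∂Y = 7.82/(2√Y) = 0.0219021.
η_Y = (∂Q/∂Y)·(Y/Q) = 0.0219021 × (31870/1046.240) = 0.667.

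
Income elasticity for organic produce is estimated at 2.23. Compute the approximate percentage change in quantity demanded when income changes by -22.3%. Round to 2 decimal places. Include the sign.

-49.73%

%ΔQ ≈ η × %ΔI = 2.23 × (-22.3%) = -49.73%.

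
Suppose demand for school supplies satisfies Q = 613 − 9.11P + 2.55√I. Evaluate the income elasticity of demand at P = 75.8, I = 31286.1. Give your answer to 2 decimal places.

At P = 75.8, I = 31286.1: Q = 373.503.
Holding P constant, ∂Q/∂I = 2.55/(2√I) = 0.00720833.
η_I = (∂Q/∂I)·(I/Q) = 0.00720833 × (31286.1/373.503) = 0.60.

0.60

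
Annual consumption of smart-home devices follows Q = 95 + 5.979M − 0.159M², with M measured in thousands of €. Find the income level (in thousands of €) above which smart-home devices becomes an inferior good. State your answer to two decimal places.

dQ/dM = 5.979 − 0.318M.
The good is inferior where dQ/dM < 0. Setting dQ/dM = 0 gives M = 5.979 / 0.318 = 18.80.

18.80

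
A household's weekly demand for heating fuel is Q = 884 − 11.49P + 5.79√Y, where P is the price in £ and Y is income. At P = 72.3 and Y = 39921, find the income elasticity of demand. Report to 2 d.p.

At P = 72.3, Y = 39921: Q = 1210.129.
Holding P constant, ∂Q/∂Y = 5.79/(2√Y) = 0.0144893.
η_Y = (∂Q/∂Y)·(Y/Q) = 0.0144893 × (39921/1210.129) = 0.48.

0.48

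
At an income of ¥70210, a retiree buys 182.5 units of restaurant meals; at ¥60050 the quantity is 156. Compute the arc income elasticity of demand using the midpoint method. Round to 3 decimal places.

1.004

ΔQ = 156 − 182.5 = -26.5; midpoint Q̄ = (182.5 + 156)/2 = 169.25.
ΔI = 60050 − 70210 = -10160; midpoint Ī = (70210 + 60050)/2 = 65130.
η = (ΔQ/Q̄) ÷ (ΔI/Ī) = (-26.5/169.25) ÷ (-10160/65130) = 1.004.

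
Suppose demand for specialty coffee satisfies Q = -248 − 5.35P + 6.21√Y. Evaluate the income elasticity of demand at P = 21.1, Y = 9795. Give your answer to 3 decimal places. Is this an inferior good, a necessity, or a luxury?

At P = 21.1, Y = 9795: Q = 253.717.
Holding P constant, ∂Q/∂Y = 6.21/(2√Y) = 0.0313732.
η_Y = (∂Q/∂Y)·(Y/Q) = 0.0313732 × (9795/253.717) = 1.211.
Since η > 1, this is a luxury.

1.211 (luxury)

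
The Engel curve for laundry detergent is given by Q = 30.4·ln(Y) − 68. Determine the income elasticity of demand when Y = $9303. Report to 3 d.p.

At Y = 9303: Q = 209.798.
dQ/dY = 30.4/Y = 0.00326776 at this income.
η = (dQ/dY)·(Y/Q) = 0.00326776 × (9303/209.798) = 0.145.

0.145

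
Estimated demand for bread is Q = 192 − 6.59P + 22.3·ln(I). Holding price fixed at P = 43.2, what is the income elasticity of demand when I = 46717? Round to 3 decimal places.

At P = 43.2, I = 46717: Q = 147.079.
Holding P constant, ∂Q/∂I = 22.3/I = 0.000477342.
η_I = (∂Q/∂I)·(I/Q) = 0.000477342 × (46717/147.079) = 0.152.

0.152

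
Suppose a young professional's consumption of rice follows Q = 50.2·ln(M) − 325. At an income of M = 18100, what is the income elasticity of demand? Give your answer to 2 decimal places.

At M = 18100: Q = 167.144.
dQ/dM = 50.2/M = 0.00277348 at this income.
η = (dQ/dM)·(M/Q) = 0.00277348 × (18100/167.144) = 0.30.

0.30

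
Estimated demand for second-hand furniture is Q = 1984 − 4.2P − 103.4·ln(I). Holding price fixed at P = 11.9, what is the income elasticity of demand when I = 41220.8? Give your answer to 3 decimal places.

-0.124

At P = 11.9, I = 41220.8: Q = 835.219.
Holding P constant, ∂Q/∂I = -103.4/I = -0.00250844.
η_I = (∂Q/∂I)·(I/Q) = -0.00250844 × (41220.8/835.219) = -0.124.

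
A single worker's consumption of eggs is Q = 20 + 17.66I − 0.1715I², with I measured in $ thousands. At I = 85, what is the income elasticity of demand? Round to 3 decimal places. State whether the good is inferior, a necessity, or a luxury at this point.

At I = 85: Q = 282.0125.
dQ/dI = 17.66 − 0.343I = -11.49500.
η = (dQ/dI)·(I/Q) = -11.49500 × (85/282.0125) = -3.465.
η < 0 ⇒ inferior good.

-3.465 (inferior good)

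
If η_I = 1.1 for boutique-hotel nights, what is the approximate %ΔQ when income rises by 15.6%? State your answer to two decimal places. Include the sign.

17.16%

%ΔQ ≈ η × %ΔI = 1.1 × 15.6% = 17.16%.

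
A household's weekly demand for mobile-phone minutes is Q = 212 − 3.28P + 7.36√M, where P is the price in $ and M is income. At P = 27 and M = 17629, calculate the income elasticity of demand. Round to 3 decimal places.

At P = 27, M = 17629: Q = 1100.658.
Holding P constant, ∂Q/∂M = 7.36/(2√M) = 0.0277162.
η_M = (∂Q/∂M)·(M/Q) = 0.0277162 × (17629/1100.658) = 0.444.

0.444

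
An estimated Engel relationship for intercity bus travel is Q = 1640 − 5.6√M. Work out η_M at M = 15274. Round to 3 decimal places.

-0.365

At M = 15274: Q = 947.907.
dQ/dM = -5.6/(2√M) = -0.0226559 at this income.
η = (dQ/dM)·(M/Q) = -0.0226559 × (15274/947.907) = -0.365.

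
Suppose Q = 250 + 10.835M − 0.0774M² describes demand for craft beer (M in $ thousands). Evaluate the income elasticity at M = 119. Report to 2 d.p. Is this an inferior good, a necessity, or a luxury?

At M = 119: Q = 443.3036.
dQ/dM = 10.835 − 0.1548M = -7.58620.
η = (dQ/dM)·(M/Q) = -7.58620 × (119/443.3036) = -2.04.
η < 0 ⇒ inferior good.

-2.04 (inferior good)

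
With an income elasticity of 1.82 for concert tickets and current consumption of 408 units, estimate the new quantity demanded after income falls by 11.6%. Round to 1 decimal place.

%ΔQ ≈ η × %ΔI = 1.82 × (-11.6%) = -21.112%.
New Q ≈ 408 × (1 − 0.21112) = 321.9.

321.9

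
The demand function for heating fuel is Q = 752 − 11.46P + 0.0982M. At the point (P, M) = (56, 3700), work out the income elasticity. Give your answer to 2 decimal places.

0.77

At P = 56, M = 3700: Q = 473.580.
Holding P constant, ∂Q/∂M = 0.0982.
η_M = (∂Q/∂M)·(M/Q) = 0.0982 × (3700/473.580) = 0.77.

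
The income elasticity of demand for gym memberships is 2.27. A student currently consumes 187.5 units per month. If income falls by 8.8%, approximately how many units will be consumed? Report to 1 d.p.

150.0

%ΔQ ≈ η × %ΔI = 2.27 × (-8.8%) = -19.976%.
New Q ≈ 187.5 × (1 − 0.19976) = 150.0.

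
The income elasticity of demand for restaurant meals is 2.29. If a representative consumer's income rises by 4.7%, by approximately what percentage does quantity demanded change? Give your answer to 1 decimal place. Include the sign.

%ΔQ ≈ η × %ΔI = 2.29 × 4.7% = 10.8%.

10.8%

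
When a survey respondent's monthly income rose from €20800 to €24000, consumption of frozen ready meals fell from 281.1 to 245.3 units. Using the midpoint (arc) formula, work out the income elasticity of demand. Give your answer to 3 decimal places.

-0.952

ΔQ = 245.3 − 281.1 = -35.8; midpoint Q̄ = (281.1 + 245.3)/2 = 263.2.
ΔI = 24000 − 20800 = 3200; midpoint Ī = (20800 + 24000)/2 = 22400.
η = (ΔQ/Q̄) ÷ (ΔI/Ī) = (-35.8/263.2) ÷ (3200/22400) = -0.952.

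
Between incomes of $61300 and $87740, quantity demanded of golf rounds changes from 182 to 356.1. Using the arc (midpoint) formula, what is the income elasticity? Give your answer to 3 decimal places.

1.824

ΔQ = 356.1 − 182 = 174.1; midpoint Q̄ = (182 + 356.1)/2 = 269.05.
ΔI = 87740 − 61300 = 26440; midpoint Ī = (61300 + 87740)/2 = 74520.
η = (ΔQ/Q̄) ÷ (ΔI/Ī) = (174.1/269.05) ÷ (26440/74520) = 1.824.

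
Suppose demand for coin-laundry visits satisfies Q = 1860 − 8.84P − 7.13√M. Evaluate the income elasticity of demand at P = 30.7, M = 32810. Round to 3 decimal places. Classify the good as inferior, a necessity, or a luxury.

-2.173 (inferior good)

At P = 30.7, M = 32810: Q = 297.117.
Holding P constant, ∂Q/∂M = -7.13/(2√M) = -0.0196814.
η_M = (∂Q/∂M)·(M/Q) = -0.0196814 × (32810/297.117) = -2.173.
Since η < 0, this is an inferior good.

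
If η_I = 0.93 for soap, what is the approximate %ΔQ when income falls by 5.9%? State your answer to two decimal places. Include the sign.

%ΔQ ≈ η × %ΔI = 0.93 × (-5.9%) = -5.49%.

-5.49%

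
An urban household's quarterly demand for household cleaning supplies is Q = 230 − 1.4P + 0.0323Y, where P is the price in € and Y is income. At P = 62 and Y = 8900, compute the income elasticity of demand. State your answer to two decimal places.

At P = 62, Y = 8900: Q = 430.670.
Holding P constant, ∂Q/∂Y = 0.0323.
η_Y = (∂Q/∂Y)·(Y/Q) = 0.0323 × (8900/430.670) = 0.67.

0.67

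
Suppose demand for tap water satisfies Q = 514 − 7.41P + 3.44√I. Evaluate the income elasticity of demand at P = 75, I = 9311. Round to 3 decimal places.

0.572

At P = 75, I = 9311: Q = 290.188.
Holding P constant, ∂Q/∂I = 3.44/(2√I) = 0.017825.
η_I = (∂Q/∂I)·(I/Q) = 0.017825 × (9311/290.188) = 0.572.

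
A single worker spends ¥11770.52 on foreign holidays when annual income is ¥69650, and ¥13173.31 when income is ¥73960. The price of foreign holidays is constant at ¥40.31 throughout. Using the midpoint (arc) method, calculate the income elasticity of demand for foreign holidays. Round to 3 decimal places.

With a constant price, Q₁ = 11770.52/40.31 = 292.000 and Q₂ = 13173.31/40.31 = 326.800 (equivalently, work directly with expenditure since P cancels).
Midpoint %ΔQ = (13173.31 − 11770.52)/12471.92 = 0.11248; midpoint %ΔI = (73960 − 69650)/71805 = 0.06002.
η = 0.11248 / 0.06002 = 1.874.

1.874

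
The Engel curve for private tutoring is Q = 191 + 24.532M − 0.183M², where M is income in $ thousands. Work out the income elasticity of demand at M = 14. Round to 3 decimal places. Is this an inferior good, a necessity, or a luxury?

0.545 (necessity)

At M = 14: Q = 498.5800.
dQ/dM = 24.532 − 0.366M = 19.40800.
η = (dQ/dM)·(M/Q) = 19.40800 × (14/498.5800) = 0.545.
0 < η < 1 ⇒ necessity.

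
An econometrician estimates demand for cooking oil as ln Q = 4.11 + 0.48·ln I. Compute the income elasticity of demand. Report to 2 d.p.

0.48

In a log-linear demand, the coefficient on ln I is the income elasticity.
So η = 0.48.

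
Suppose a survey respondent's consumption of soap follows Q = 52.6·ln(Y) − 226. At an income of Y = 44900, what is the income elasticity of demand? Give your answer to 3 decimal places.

At Y = 44900: Q = 337.461.
dQ/dY = 52.6/Y = 0.00117149 at this income.
η = (dQ/dY)·(Y/Q) = 0.00117149 × (44900/337.461) = 0.156.

0.156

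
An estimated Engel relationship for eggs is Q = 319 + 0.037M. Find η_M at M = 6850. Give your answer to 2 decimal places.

At M = 6850: Q = 572.450.
dQ/dM = 0.037.
η = (dQ/dM)·(M/Q) = 0.037 × (6850/572.450) = 0.44.

0.44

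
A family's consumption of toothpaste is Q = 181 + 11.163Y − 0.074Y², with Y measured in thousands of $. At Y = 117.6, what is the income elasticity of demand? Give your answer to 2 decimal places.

At Y = 117.6: Q = 470.3666.
dQ/dY = 11.163 − 0.148Y = -6.24180.
η = (dQ/dY)·(Y/Q) = -6.24180 × (117.6/470.3666) = -1.56.

-1.56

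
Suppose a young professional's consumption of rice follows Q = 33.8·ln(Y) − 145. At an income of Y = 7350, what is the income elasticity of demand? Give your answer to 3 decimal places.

At Y = 7350: Q = 155.903.
dQ/dY = 33.8/Y = 0.00459864 at this income.
η = (dQ/dY)·(Y/Q) = 0.00459864 × (7350/155.903) = 0.217.

0.217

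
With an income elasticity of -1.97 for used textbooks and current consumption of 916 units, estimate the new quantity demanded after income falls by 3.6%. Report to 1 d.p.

%ΔQ ≈ η × %ΔI = -1.97 × (-3.6%) = 7.092%.
New Q ≈ 916 × (1 + 0.07092) = 981.0.

981.0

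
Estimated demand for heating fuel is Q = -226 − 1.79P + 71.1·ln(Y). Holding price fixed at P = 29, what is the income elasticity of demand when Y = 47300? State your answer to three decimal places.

0.146

At P = 29, Y = 47300: Q = 487.429.
Holding P constant, ∂Q/∂Y = 71.1/Y = 0.00150317.
η_Y = (∂Q/∂Y)·(Y/Q) = 0.00150317 × (47300/487.429) = 0.146.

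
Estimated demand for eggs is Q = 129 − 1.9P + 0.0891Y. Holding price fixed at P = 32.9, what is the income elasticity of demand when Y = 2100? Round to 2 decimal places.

0.74

At P = 32.9, Y = 2100: Q = 253.600.
Holding P constant, ∂Q/∂Y = 0.0891.
η_Y = (∂Q/∂Y)·(Y/Q) = 0.0891 × (2100/253.600) = 0.74.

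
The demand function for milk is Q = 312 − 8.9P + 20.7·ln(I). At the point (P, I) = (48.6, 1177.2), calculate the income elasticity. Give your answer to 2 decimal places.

At P = 48.6, I = 1177.2: Q = 25.828.
Holding P constant, ∂Q/∂I = 20.7/I = 0.0175841.
η_I = (∂Q/∂I)·(I/Q) = 0.0175841 × (1177.2/25.828) = 0.80.

0.80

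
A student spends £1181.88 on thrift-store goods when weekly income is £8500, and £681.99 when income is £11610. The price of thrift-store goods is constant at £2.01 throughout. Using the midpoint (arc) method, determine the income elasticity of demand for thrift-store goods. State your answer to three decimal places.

-1.734

With a constant price, Q₁ = 1181.88/2.01 = 588.000 and Q₂ = 681.99/2.01 = 339.299 (equivalently, work directly with expenditure since P cancels).
Midpoint %ΔQ = (681.99 − 1181.88)/931.94 = -0.53640; midpoint %ΔI = (11610 − 8500)/10055 = 0.30930.
η = -0.53640 / 0.30930 = -1.734.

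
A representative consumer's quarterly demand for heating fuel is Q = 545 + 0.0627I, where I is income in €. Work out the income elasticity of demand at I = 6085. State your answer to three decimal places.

At I = 6085: Q = 926.530.
dQ/dI = 0.0627.
η = (dQ/dI)·(I/Q) = 0.0627 × (6085/926.530) = 0.412.

0.412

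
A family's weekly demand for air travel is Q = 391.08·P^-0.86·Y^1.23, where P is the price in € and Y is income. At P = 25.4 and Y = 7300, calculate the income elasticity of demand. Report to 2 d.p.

For a multiplicative demand Q = A·P^α·Y^β, the income elasticity is β everywhere.
Here β = 1.23, so η = 1.23.

1.23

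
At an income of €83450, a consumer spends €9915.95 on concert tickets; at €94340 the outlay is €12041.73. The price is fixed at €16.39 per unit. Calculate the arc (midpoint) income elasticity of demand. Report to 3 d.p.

1.581

With a constant price, Q₁ = 9915.95/16.39 = 605.000 and Q₂ = 12041.73/16.39 = 734.700 (equivalently, work directly with expenditure since P cancels).
Midpoint %ΔQ = (12041.73 − 9915.95)/10978.84 = 0.19363; midpoint %ΔI = (94340 − 83450)/88895 = 0.12250.
η = 0.19363 / 0.12250 = 1.581.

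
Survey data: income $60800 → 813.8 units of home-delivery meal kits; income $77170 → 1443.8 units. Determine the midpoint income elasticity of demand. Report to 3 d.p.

2.352

ΔQ = 1443.8 − 813.8 = 630; midpoint Q̄ = (813.8 + 1443.8)/2 = 1128.8.
ΔI = 77170 − 60800 = 16370; midpoint Ī = (60800 + 77170)/2 = 68985.
η = (ΔQ/Q̄) ÷ (ΔI/Ī) = (630/1128.8) ÷ (16370/68985) = 2.352.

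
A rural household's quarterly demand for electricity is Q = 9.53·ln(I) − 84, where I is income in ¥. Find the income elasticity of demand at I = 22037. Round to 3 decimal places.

0.843

At I = 22037: Q = 11.305.
dQ/dI = 9.53/I = 0.000432455 at this income.
η = (dQ/dI)·(I/Q) = 0.000432455 × (22037/11.305) = 0.843.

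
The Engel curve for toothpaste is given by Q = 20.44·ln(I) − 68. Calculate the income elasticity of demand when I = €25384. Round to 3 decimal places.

At I = 25384: Q = 139.300.
dQ/dI = 20.44/I = 0.000805232 at this income.
η = (dQ/dI)·(I/Q) = 0.000805232 × (25384/139.300) = 0.147.

0.147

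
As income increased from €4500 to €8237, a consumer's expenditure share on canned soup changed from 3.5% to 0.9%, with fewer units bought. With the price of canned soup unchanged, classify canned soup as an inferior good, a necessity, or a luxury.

Quantity demanded falls as income rises, so η < 0.

inferior good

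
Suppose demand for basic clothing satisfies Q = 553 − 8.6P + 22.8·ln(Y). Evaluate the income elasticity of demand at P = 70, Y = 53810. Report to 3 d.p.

At P = 70, Y = 53810: Q = 199.365.
Holding P constant, ∂Q/∂Y = 22.8/Y = 0.000423713.
η_Y = (∂Q/∂Y)·(Y/Q) = 0.000423713 × (53810/199.365) = 0.114.

0.114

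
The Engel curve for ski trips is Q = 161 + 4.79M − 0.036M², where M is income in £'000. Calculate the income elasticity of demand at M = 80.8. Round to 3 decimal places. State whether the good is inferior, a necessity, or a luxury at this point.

At M = 80.8: Q = 313.0010.
dQ/dM = 4.79 − 0.072M = -1.02760.
η = (dQ/dM)·(M/Q) = -1.02760 × (80.8/313.0010) = -0.265.
η < 0 ⇒ inferior good.

-0.265 (inferior good)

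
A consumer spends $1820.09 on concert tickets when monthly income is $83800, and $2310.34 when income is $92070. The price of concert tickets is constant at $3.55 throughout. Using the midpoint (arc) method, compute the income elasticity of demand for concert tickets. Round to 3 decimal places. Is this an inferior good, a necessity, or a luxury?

2.524 (luxury)

With a constant price, Q₁ = 1820.09/3.55 = 512.701 and Q₂ = 2310.34/3.55 = 650.800 (equivalently, work directly with expenditure since P cancels).
Midpoint %ΔQ = (2310.34 − 1820.09)/2065.22 = 0.23738; midpoint %ΔI = (92070 − 83800)/87935 = 0.09405.
η = 0.23738 / 0.09405 = 2.524.
η > 1 ⇒ luxury.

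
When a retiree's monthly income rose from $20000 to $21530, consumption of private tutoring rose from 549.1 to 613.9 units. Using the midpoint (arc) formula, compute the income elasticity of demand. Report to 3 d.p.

ΔQ = 613.9 − 549.1 = 64.8; midpoint Q̄ = (549.1 + 613.9)/2 = 581.5.
ΔI = 21530 − 20000 = 1530; midpoint Ī = (20000 + 21530)/2 = 20765.
η = (ΔQ/Q̄) ÷ (ΔI/Ī) = (64.8/581.5) ÷ (1530/20765) = 1.512.

1.512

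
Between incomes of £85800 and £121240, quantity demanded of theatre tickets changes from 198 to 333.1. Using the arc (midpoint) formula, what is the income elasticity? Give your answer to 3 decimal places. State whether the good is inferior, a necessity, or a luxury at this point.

ΔQ = 333.1 − 198 = 135.1; midpoint Q̄ = (198 + 333.1)/2 = 265.55.
ΔI = 121240 − 85800 = 35440; midpoint Ī = (85800 + 121240)/2 = 103520.
η = (ΔQ/Q̄) ÷ (ΔI/Ī) = (135.1/265.55) ÷ (35440/103520) = 1.486.
η > 1 ⇒ luxury.

1.486 (luxury)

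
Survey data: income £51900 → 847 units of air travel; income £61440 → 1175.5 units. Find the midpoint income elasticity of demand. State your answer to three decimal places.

ΔQ = 1175.5 − 847 = 328.5; midpoint Q̄ = (847 + 1175.5)/2 = 1011.25.
ΔI = 61440 − 51900 = 9540; midpoint Ī = (51900 + 61440)/2 = 56670.
η = (ΔQ/Q̄) ÷ (ΔI/Ī) = (328.5/1011.25) ÷ (9540/56670) = 1.930.

1.930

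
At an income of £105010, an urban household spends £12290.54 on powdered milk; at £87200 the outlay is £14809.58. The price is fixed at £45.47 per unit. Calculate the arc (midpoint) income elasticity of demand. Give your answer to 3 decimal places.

With a constant price, Q₁ = 12290.54/45.47 = 270.300 and Q₂ = 14809.58/45.47 = 325.700 (equivalently, work directly with expenditure since P cancels).
Midpoint %ΔQ = (14809.58 − 12290.54)/13550.06 = 0.18591; midpoint %ΔI = (87200 − 105010)/96105 = -0.18532.
η = 0.18591 / -0.18532 = -1.003.

-1.003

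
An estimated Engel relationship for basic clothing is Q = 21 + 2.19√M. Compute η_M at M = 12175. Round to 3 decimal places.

At M = 12175: Q = 262.645.
dQ/dM = 2.19/(2√M) = 0.00992384 at this income.
η = (dQ/dM)·(M/Q) = 0.00992384 × (12175/262.645) = 0.460.

0.460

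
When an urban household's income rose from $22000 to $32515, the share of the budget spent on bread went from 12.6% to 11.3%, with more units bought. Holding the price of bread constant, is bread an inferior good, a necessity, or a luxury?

Quantity rises but the budget share falls as income rises, so 0 < η < 1.

necessity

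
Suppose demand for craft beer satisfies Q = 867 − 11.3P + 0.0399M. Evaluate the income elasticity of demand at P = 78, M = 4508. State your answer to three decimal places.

1.087

At P = 78, M = 4508: Q = 165.469.
Holding P constant, ∂Q/∂M = 0.0399.
η_M = (∂Q/∂M)·(M/Q) = 0.0399 × (4508/165.469) = 1.087.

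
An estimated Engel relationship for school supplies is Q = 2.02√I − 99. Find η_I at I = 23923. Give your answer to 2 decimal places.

At I = 23923: Q = 213.435.
dQ/dI = 2.02/(2√I) = 0.00653001 at this income.
η = (dQ/dI)·(I/Q) = 0.00653001 × (23923/213.435) = 0.73.

0.73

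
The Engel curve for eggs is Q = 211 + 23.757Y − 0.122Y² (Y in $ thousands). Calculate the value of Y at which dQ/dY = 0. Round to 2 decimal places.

dQ/dY = 23.757 − 0.244Y.
The good is inferior where dQ/dY < 0. Setting dQ/dY = 0 gives Y = 23.757 / 0.244 = 97.36.

97.36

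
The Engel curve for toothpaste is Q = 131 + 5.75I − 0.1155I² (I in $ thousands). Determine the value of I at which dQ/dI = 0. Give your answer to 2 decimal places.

24.89

dQ/dI = 5.75 − 0.231I.
The good is inferior where dQ/dI < 0. Setting dQ/dI = 0 gives I = 5.75 / 0.231 = 24.89.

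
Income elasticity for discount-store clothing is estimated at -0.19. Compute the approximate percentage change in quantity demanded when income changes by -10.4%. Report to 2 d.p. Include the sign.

1.98%

%ΔQ ≈ η × %ΔI = -0.19 × (-10.4%) = 1.98%.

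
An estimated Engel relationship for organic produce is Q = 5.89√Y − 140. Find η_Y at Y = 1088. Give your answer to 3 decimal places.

1.790

At Y = 1088: Q = 54.281.
dQ/dY = 5.89/(2√Y) = 0.0892834 at this income.
η = (dQ/dY)·(Y/Q) = 0.0892834 × (1088/54.281) = 1.790.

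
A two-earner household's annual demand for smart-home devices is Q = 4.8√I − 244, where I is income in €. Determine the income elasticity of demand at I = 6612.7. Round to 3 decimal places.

1.334

At I = 6612.7: Q = 146.329.
dQ/dI = 4.8/(2√I) = 0.0295136 at this income.
η = (dQ/dI)·(I/Q) = 0.0295136 × (6612.7/146.329) = 1.334.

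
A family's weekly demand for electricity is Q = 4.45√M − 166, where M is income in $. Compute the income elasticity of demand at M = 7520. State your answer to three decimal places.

At M = 7520: Q = 219.895.
dQ/dM = 4.45/(2√M) = 0.0256579 at this income.
η = (dQ/dM)·(M/Q) = 0.0256579 × (7520/219.895) = 0.877.

0.877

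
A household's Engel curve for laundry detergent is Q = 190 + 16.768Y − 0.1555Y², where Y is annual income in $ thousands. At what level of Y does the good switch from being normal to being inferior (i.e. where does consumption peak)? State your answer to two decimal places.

53.92

dQ/dY = 16.768 − 0.311Y.
The good is inferior where dQ/dY < 0. Setting dQ/dY = 0 gives Y = 16.768 / 0.311 = 53.92.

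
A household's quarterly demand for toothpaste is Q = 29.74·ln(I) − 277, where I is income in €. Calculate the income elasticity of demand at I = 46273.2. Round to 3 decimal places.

0.700

At I = 46273.2: Q = 42.477.
dQ/dI = 29.74/I = 0.000642705 at this income.
η = (dQ/dI)·(I/Q) = 0.000642705 × (46273.2/42.477) = 0.700.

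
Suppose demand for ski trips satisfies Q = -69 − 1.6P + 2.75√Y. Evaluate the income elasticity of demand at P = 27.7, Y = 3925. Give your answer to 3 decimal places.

At P = 27.7, Y = 3925: Q = 58.967.
Holding P constant, ∂Q/∂Y = 2.75/(2√Y) = 0.0219474.
η_Y = (∂Q/∂Y)·(Y/Q) = 0.0219474 × (3925/58.967) = 1.461.

1.461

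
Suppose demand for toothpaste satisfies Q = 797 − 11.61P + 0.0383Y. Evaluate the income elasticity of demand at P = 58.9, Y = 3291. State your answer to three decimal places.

0.527

At P = 58.9, Y = 3291: Q = 239.216.
Holding P constant, ∂Q/∂Y = 0.0383.
η_Y = (∂Q/∂Y)·(Y/Q) = 0.0383 × (3291/239.216) = 0.527.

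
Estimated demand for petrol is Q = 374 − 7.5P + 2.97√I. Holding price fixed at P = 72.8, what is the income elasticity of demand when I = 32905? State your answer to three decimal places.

0.734

At P = 72.8, I = 32905: Q = 366.750.
Holding P constant, ∂Q/∂I = 2.97/(2√I) = 0.00818645.
η_I = (∂Q/∂I)·(I/Q) = 0.00818645 × (32905/366.750) = 0.734.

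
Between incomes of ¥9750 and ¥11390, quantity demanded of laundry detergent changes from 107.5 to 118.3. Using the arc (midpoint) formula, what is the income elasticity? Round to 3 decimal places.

0.617

ΔQ = 118.3 − 107.5 = 10.8; midpoint Q̄ = (107.5 + 118.3)/2 = 112.9.
ΔI = 11390 − 9750 = 1640; midpoint Ī = (9750 + 11390)/2 = 10570.
η = (ΔQ/Q̄) ÷ (ΔI/Ī) = (10.8/112.9) ÷ (1640/10570) = 0.617.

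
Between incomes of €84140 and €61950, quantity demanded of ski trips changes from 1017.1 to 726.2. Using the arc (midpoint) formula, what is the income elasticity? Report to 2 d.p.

1.10

ΔQ = 726.2 − 1017.1 = -290.9; midpoint Q̄ = (1017.1 + 726.2)/2 = 871.65.
ΔI = 61950 − 84140 = -22190; midpoint Ī = (84140 + 61950)/2 = 73045.
η = (ΔQ/Q̄) ÷ (ΔI/Ī) = (-290.9/871.65) ÷ (-22190/73045) = 1.10.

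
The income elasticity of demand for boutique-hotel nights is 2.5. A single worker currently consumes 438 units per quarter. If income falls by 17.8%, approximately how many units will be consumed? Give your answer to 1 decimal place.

243.1

%ΔQ ≈ η × %ΔI = 2.5 × (-17.8%) = -44.5%.
New Q ≈ 438 × (1 − 0.445) = 243.1.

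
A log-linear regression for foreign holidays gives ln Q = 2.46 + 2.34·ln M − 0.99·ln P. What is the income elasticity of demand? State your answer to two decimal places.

2.34

In a log-linear demand, the coefficient on ln M is the income elasticity.
So η = 2.34.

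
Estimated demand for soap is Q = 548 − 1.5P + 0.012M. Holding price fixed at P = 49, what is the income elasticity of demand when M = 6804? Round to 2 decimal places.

0.15

At P = 49, M = 6804: Q = 556.148.
Holding P constant, ∂Q/∂M = 0.012.
η_M = (∂Q/∂M)·(M/Q) = 0.012 × (6804/556.148) = 0.15.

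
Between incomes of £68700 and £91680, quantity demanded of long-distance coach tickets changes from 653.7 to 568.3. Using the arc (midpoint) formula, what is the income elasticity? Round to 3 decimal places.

ΔQ = 568.3 − 653.7 = -85.4; midpoint Q̄ = (653.7 + 568.3)/2 = 611.
ΔI = 91680 − 68700 = 22980; midpoint Ī = (68700 + 91680)/2 = 80190.
η = (ΔQ/Q̄) ÷ (ΔI/Ī) = (-85.4/611) ÷ (22980/80190) = -0.488.

-0.488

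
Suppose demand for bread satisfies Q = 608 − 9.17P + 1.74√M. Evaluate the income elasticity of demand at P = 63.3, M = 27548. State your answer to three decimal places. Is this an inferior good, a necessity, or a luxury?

0.456 (necessity)

At P = 63.3, M = 27548: Q = 316.337.
Holding P constant, ∂Q/∂M = 1.74/(2√M) = 0.00524172.
η_M = (∂Q/∂M)·(M/Q) = 0.00524172 × (27548/316.337) = 0.456.
Since 0 < η < 1, this is a necessity.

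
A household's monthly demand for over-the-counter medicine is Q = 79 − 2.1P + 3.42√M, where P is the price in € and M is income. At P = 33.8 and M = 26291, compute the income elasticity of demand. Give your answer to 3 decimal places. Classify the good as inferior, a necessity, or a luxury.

At P = 33.8, M = 26291: Q = 562.556.
Holding P constant, ∂Q/∂M = 3.42/(2√M) = 0.0105461.
η_M = (∂Q/∂M)·(M/Q) = 0.0105461 × (26291/562.556) = 0.493.
Since 0 < η < 1, this is a necessity.

0.493 (necessity)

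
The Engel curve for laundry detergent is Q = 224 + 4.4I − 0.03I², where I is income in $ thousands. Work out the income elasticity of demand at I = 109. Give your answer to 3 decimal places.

At I = 109: Q = 347.1700.
dQ/dI = 4.4 − 0.06I = -2.14000.
η = (dQ/dI)·(I/Q) = -2.14000 × (109/347.1700) = -0.672.

-0.672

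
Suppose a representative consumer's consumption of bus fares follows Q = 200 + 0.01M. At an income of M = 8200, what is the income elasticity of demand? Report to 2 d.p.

0.29

At M = 8200: Q = 282.000.
dQ/dM = 0.01.
η = (dQ/dM)·(M/Q) = 0.01 × (8200/282.000) = 0.29.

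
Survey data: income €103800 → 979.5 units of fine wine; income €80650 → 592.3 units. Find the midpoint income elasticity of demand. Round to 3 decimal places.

ΔQ = 592.3 − 979.5 = -387.2; midpoint Q̄ = (979.5 + 592.3)/2 = 785.9.
ΔI = 80650 − 103800 = -23150; midpoint Ī = (103800 + 80650)/2 = 92225.
η = (ΔQ/Q̄) ÷ (ΔI/Ī) = (-387.2/785.9) ÷ (-23150/92225) = 1.963.

1.963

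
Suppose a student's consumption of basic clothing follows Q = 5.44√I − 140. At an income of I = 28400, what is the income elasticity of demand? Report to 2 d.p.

0.59

At I = 28400: Q = 776.765.
dQ/dI = 5.44/(2√I) = 0.0161402 at this income.
η = (dQ/dI)·(I/Q) = 0.0161402 × (28400/776.765) = 0.59.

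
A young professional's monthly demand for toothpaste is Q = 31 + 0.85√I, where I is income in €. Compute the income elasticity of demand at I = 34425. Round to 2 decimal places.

At I = 34425: Q = 188.709.
dQ/dI = 0.85/(2√I) = 0.00229061 at this income.
η = (dQ/dI)·(I/Q) = 0.00229061 × (34425/188.709) = 0.42.

0.42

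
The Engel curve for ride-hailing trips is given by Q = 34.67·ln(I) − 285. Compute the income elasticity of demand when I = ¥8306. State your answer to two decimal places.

1.24

At I = 8306: Q = 27.888.
dQ/dI = 34.67/I = 0.00417409 at this income.
η = (dQ/dI)·(I/Q) = 0.00417409 × (8306/27.888) = 1.24.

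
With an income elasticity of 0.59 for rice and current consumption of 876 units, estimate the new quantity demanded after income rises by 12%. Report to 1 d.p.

938.0

%ΔQ ≈ η × %ΔI = 0.59 × 12% = 7.08%.
New Q ≈ 876 × (1 + 0.0708) = 938.0.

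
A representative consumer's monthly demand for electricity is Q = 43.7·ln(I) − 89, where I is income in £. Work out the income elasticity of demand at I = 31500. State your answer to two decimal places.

0.12

At I = 31500: Q = 363.633.
dQ/dI = 43.7/I = 0.0013873 at this income.
η = (dQ/dI)·(I/Q) = 0.0013873 × (31500/363.633) = 0.12.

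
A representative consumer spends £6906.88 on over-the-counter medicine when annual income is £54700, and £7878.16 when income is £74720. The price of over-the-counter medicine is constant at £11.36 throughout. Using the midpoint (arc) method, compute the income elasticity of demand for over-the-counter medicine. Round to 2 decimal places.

0.42

With a constant price, Q₁ = 6906.88/11.36 = 608.000 and Q₂ = 7878.16/11.36 = 693.500 (equivalently, work directly with expenditure since P cancels).
Midpoint %ΔQ = (7878.16 − 6906.88)/7392.52 = 0.13139; midpoint %ΔI = (74720 − 54700)/64710 = 0.30938.
η = 0.13139 / 0.30938 = 0.42.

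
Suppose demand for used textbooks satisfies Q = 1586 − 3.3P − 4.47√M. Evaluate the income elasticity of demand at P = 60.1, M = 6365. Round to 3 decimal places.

-0.173

At P = 60.1, M = 6365: Q = 1031.049.
Holding P constant, ∂Q/∂M = -4.47/(2√M) = -0.0280142.
η_M = (∂Q/∂M)·(M/Q) = -0.0280142 × (6365/1031.049) = -0.173.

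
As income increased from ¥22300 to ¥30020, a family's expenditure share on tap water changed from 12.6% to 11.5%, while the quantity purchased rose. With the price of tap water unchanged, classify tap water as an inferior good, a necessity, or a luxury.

Quantity rises but the budget share falls as income rises, so 0 < η < 1.

necessity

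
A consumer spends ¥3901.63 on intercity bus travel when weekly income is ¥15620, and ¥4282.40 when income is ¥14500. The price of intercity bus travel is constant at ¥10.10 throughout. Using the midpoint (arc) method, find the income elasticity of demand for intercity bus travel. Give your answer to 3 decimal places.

With a constant price, Q₁ = 3901.63/10.10 = 386.300 and Q₂ = 4282.40/10.10 = 424.000 (equivalently, work directly with expenditure since P cancels).
Midpoint %ΔQ = (4282.40 − 3901.63)/4092.02 = 0.09305; midpoint %ΔI = (14500 − 15620)/15060 = -0.07437.
η = 0.09305 / -0.07437 = -1.251.

-1.251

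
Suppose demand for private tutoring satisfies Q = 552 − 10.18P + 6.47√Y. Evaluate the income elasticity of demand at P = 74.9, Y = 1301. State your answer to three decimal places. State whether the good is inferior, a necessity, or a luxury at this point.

At P = 74.9, Y = 1301: Q = 22.887.
Holding P constant, ∂Q/∂Y = 6.47/(2√Y) = 0.0896883.
η_Y = (∂Q/∂Y)·(Y/Q) = 0.0896883 × (1301/22.887) = 5.098.
Since η > 1, this is a luxury.

5.098 (luxury)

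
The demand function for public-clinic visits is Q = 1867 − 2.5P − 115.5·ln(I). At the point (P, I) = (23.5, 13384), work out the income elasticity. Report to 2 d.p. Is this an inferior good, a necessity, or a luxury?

-0.16 (inferior good)

At P = 23.5, I = 13384: Q = 710.790.
Holding P constant, ∂Q/∂I = -115.5/I = -0.00862971.
η_I = (∂Q/∂I)·(I/Q) = -0.00862971 × (13384/710.790) = -0.16.
Since η < 0, this is an inferior good.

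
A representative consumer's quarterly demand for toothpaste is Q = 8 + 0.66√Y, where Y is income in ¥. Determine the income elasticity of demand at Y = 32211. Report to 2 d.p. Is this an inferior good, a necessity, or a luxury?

At Y = 32211: Q = 126.453.
dQ/dY = 0.66/(2√Y) = 0.0018387 at this income.
η = (dQ/dY)·(Y/Q) = 0.0018387 × (32211/126.453) = 0.47.
Since 0 < η < 1, the good is a necessity.

0.47 (necessity)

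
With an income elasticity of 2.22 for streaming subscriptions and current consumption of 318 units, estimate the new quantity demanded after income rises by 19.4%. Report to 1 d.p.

455.0

%ΔQ ≈ η × %ΔI = 2.22 × 19.4% = 43.068%.
New Q ≈ 318 × (1 + 0.43068) = 455.0.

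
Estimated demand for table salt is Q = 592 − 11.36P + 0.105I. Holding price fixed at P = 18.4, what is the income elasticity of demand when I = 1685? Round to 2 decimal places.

0.32

At P = 18.4, I = 1685: Q = 559.901.
Holding P constant, ∂Q/∂I = 0.105.
η_I = (∂Q/∂I)·(I/Q) = 0.105 × (1685/559.901) = 0.32.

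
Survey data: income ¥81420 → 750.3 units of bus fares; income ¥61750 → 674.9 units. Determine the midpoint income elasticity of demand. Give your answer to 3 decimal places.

ΔQ = 674.9 − 750.3 = -75.4; midpoint Q̄ = (750.3 + 674.9)/2 = 712.6.
ΔI = 61750 − 81420 = -19670; midpoint Ī = (81420 + 61750)/2 = 71585.
η = (ΔQ/Q̄) ÷ (ΔI/Ī) = (-75.4/712.6) ÷ (-19670/71585) = 0.385.

0.385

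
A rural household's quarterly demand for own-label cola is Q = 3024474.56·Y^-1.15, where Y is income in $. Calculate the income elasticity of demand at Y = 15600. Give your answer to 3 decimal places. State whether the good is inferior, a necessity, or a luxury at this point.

-1.150 (inferior good)

For Q = A·Y^β the income elasticity is constant and equal to β.
Here β = -1.15, so η = -1.150.
Since η < 0, the good is an inferior good.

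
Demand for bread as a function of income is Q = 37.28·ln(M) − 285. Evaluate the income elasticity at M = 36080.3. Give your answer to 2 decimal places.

At M = 36080.3: Q = 106.198.
dQ/dM = 37.28/M = 0.00103325 at this income.
η = (dQ/dM)·(M/Q) = 0.00103325 × (36080.3/106.198) = 0.35.

0.35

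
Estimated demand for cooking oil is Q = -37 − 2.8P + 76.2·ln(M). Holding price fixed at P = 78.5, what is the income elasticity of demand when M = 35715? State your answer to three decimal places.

At P = 78.5, M = 35715: Q = 542.029.
Holding P constant, ∂Q/∂M = 76.2/M = 0.00213356.
η_M = (∂Q/∂M)·(M/Q) = 0.00213356 × (35715/542.029) = 0.141.

0.141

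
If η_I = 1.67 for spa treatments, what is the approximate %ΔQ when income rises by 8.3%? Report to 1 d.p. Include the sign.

%ΔQ ≈ η × %ΔI = 1.67 × 8.3% = 13.9%.

13.9%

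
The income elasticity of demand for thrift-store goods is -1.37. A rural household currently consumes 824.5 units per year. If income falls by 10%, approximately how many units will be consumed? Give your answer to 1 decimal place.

937.5

%ΔQ ≈ η × %ΔI = -1.37 × (-10%) = 13.7%.
New Q ≈ 824.5 × (1 + 0.137) = 937.5.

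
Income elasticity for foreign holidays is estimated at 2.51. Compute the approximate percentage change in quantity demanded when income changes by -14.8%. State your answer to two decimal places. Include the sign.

-37.15%

%ΔQ ≈ η × %ΔI = 2.51 × (-14.8%) = -37.15%.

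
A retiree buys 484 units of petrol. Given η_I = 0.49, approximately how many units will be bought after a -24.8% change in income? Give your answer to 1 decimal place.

%ΔQ ≈ η × %ΔI = 0.49 × (-24.8%) = -12.152%.
New Q ≈ 484 × (1 − 0.12152) = 425.2.

425.2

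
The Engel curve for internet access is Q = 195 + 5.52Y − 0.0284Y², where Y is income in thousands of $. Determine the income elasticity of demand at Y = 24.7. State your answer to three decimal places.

0.324

At Y = 24.7: Q = 314.0174.
dQ/dY = 5.52 − 0.0568Y = 4.11704.
η = (dQ/dY)·(Y/Q) = 4.11704 × (24.7/314.0174) = 0.324.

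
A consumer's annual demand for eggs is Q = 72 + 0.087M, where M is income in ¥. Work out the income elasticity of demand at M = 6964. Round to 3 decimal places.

At M = 6964: Q = 677.868.
dQ/dM = 0.087.
η = (dQ/dM)·(M/Q) = 0.087 × (6964/677.868) = 0.894.

0.894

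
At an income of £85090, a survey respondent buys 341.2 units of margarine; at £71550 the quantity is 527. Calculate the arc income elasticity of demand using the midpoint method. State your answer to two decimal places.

ΔQ = 527 − 341.2 = 185.8; midpoint Q̄ = (341.2 + 527)/2 = 434.1.
ΔI = 71550 − 85090 = -13540; midpoint Ī = (85090 + 71550)/2 = 78320.
η = (ΔQ/Q̄) ÷ (ΔI/Ī) = (185.8/434.1) ÷ (-13540/78320) = -2.48.

-2.48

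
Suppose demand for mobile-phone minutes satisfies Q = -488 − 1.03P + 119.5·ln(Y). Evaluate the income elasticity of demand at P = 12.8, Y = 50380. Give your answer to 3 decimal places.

0.151

At P = 12.8, Y = 50380: Q = 792.684.
Holding P constant, ∂Q/∂Y = 119.5/Y = 0.00237197.
η_Y = (∂Q/∂Y)·(Y/Q) = 0.00237197 × (50380/792.684) = 0.151.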